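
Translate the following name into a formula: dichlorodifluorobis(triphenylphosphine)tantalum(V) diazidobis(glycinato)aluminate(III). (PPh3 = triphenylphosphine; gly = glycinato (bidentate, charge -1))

[TaCl2F2(PPh3)2][Al(gly)2(N3)2]

Cation [Ta…]: ligand charges -4, Ta(V) ⇒ ion charge 1+.
Anion [Al…]: ligand charges -4, Al(III) ⇒ ion charge 1−.
One 1+ cation balances one 1− anion.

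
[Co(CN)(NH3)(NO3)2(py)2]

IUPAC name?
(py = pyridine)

amminecyanodinitratobis(pyridine)cobalt(III)

There is no counter-ion, so the complex is neutral overall.
Ligand charges: 2×nitrato (-1 each), 1×ammine (neutral), 2×pyridine (neutral), 1×cyano (-1 each); total -3. So Co + (-3) = 0, giving Co = +3.
Ligands are named alphabetically: ammine before cyano before nitrato before pyridine.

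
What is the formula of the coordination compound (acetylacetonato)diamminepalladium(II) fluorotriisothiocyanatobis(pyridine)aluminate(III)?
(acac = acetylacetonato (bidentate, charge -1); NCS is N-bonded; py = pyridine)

Cation [Pd…]: ligand charges -1, Pd(II) ⇒ ion charge 1+.
Anion [Al…]: ligand charges -4, Al(III) ⇒ ion charge 1−.

[Pd(acac)(NH3)2][AlF(NCS)3(py)2]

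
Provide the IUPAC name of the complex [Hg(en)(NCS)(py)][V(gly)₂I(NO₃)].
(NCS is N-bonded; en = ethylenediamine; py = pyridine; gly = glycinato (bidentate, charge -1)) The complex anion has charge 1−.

(ethylenediamine)isothiocyanato(pyridine)mercury(II) bis(glycinato)iodonitratovanadate(III)

The complex anion is given as 1−; its ligand charges sum to -4, so V = +3.
A 1:1 salt means the cation carries the equal and opposite charge, 1+.
Cation: ligand charges sum to -1; for the ion to be 1+, Hg = +2.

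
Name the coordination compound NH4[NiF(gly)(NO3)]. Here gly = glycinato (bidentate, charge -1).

ammonium fluoro(glycinato)nitratonickelate(II)

The 1 ammonium counter-ion carries a total charge of +1, so each complex ion is 1−.
Ligand charges: 1×fluoro (-1 each), 1×glycinato (-1 each), 1×nitrato (-1 each); total -3. So Ni + (-3) = 1−, giving Ni = +2.
Ligands are named alphabetically: fluoro before glycinato before nitrato.
The complex ion is anionic, so nickel takes the -ate form nickelate(II).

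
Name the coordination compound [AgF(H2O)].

There is no counter-ion, so the complex is neutral overall.
Ligand charges: 1×aqua (neutral), 1×fluoro (-1 each); total -1. So Ag + (-1) = 0, giving Ag = +1.
Ligands are named alphabetically: aqua before fluoro.

aquafluorosilver(I)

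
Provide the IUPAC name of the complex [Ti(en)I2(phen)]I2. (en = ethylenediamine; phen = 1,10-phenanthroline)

The 2 iodide counter-ions carry a total charge of -2, so each complex ion is 2+.
Ligand charges: 2×iodo (-1 each), 1×ethylenediamine (neutral), 1×1,10-phenanthroline (neutral); total -2. So Ti + (-2) = 2+, giving Ti = +4.
Ligands are named alphabetically: ethylenediamine before iodo before phenanthroline.

(ethylenediamine)diiodo(1,10-phenanthroline)titanium(IV) iodide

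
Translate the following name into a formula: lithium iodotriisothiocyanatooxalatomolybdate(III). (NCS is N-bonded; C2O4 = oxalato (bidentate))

Ligands: 3 isothiocyanato (NCS, -1), 1 iodo (I, -1), 1 oxalato (C2O4, -2). Ligand charge sum = -6.
With Mo in oxidation state +3, the complex ion is [Mo...]^3−.
Charge balance with lithium (+1) requires 1 complex ion per 3 lithium.

Li3[Mo(C2O4)I(NCS)3]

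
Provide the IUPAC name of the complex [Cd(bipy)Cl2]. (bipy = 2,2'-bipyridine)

There is no counter-ion, so the complex is neutral overall.
Ligand charges: 1×2,2'-bipyridine (neutral), 2×chloro (-1 each); total -2. So Cd + (-2) = 0, giving Cd = +2.
Ligands are named alphabetically: bipyridine before chloro.

(2,2'-bipyridine)dichlorocadmium(II)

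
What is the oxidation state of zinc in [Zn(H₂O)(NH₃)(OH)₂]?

No counter-ion: the bracketed complex is neutral.
Ligand charges: 1×NH3 neutral; 1×H2O neutral; 2×OH = -2; sum -2.
Zn + (-2) = 0 ⇒ Zn is +2.

+2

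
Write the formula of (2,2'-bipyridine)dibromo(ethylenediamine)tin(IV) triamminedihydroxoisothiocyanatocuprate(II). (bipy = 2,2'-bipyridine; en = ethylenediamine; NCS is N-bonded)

[Sn(bipy)Br2(en)][Cu(NCS)(NH3)3(OH)2]2

Cation [Sn…]: ligand charges -2, Sn(IV) ⇒ ion charge 2+.
Anion [Cu…]: ligand charges -3, Cu(II) ⇒ ion charge 1−.
One 2+ cation requires 2 of the 1− anion.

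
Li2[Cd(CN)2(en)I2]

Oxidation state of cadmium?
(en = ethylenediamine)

2 lithium outside the brackets (+1 each) → the complex ion is 2−.
Ligand charges: 2×CN = -2; 1×en neutral; 2×I = -2; sum -4.
Cd + (-4) = 2− ⇒ Cd is +2.

+2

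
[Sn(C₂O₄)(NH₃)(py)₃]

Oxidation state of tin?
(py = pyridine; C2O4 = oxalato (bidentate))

+2

No counter-ion: the bracketed complex is neutral.
Ligand charges: 3×py neutral; 1×C2O4 = -2; 1×NH3 neutral; sum -2.
Sn + (-2) = 0 ⇒ Sn is +2.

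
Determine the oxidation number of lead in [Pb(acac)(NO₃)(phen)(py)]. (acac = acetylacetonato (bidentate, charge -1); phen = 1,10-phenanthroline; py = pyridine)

+2

No counter-ion: the bracketed complex is neutral.
Ligand charges: 1×acac = -1; 1×phen neutral; 1×NO3 = -1; 1×py neutral; sum -2.
Pb + (-2) = 0 ⇒ Pb is +2.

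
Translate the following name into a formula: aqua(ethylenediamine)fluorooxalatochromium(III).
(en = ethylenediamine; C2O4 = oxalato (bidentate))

Ligands: 1 aqua (H2O, neutral), 1 fluoro (F, -1), 1 ethylenediamine (en, neutral), 1 oxalato (C2O4, -2). Ligand charge sum = -3.
With Cr in oxidation state +3, the complex ion is [Cr...].

[Cr(C2O4)(en)F(H2O)]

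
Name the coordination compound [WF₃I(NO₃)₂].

There is no counter-ion, so the complex is neutral overall.
Ligand charges: 2×nitrato (-1 each), 3×fluoro (-1 each), 1×iodo (-1 each); total -6. So W + (-6) = 0, giving W = +6.
Ligands are named alphabetically: fluoro before iodo before nitrato.

trifluoroiododinitratotungsten(VI)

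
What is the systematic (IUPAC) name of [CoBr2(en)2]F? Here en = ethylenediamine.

dibromobis(ethylenediamine)cobalt(III) fluoride

The 1 fluoride counter-ion carries a total charge of -1, so each complex ion is 1+.
Ligand charges: 2×bromo (-1 each), 2×ethylenediamine (neutral); total -2. So Co + (-2) = 1+, giving Co = +3.
Ligands are named alphabetically: bromo before ethylenediamine.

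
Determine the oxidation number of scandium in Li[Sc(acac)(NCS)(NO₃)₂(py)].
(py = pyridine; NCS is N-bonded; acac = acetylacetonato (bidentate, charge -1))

+3

1 lithium outside the brackets (+1 each) → the complex ion is 1−.
Ligand charges: 1×py neutral; 2×NO3 = -2; 1×NCS = -1; 1×acac = -1; sum -4.
Sc + (-4) = 1− ⇒ Sc is +3.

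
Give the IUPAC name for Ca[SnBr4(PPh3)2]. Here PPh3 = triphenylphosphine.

calcium tetrabromobis(triphenylphosphine)stannate(II)

The 1 calcium counter-ion carries a total charge of +2, so each complex ion is 2−.
Ligand charges: 2×triphenylphosphine (neutral), 4×bromo (-1 each); total -4. So Sn + (-4) = 2−, giving Sn = +2.
Ligands are named alphabetically: bromo before triphenylphosphine.
The complex ion is anionic, so tin takes the -ate form stannate(II).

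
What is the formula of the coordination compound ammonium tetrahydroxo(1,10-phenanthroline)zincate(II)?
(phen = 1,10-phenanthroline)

Ligands: 1 1,10-phenanthroline (phen, neutral), 4 hydroxo (OH, -1). Ligand charge sum = -4.
With Zn in oxidation state +2, the complex ion is [Zn...]^2−.
Charge balance with ammonium (+1) requires 1 complex ion per 2 ammonium.

(NH4)2[Zn(OH)4(phen)]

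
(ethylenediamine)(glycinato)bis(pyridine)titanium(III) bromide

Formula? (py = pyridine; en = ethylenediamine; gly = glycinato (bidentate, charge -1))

Ligands: 2 pyridine (py, neutral), 1 ethylenediamine (en, neutral), 1 glycinato (gly, -1). Ligand charge sum = -1.
With Ti in oxidation state +3, the complex ion is [Ti...]^2+.
Charge balance with bromide (-1) requires 1 complex ion per 2 bromide.

[Ti(en)(gly)(py)2]Br2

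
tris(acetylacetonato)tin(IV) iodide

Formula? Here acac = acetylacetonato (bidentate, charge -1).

Ligands: 3 acetylacetonato (acac, -1). Ligand charge sum = -3.
With Sn in oxidation state +4, the complex ion is [Sn...]^1+.
Charge balance with iodide (-1) requires 1 complex ion per 1 iodide.

[Sn(acac)3]I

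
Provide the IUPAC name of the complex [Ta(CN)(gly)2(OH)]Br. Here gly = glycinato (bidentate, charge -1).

The 1 bromide counter-ion carries a total charge of -1, so each complex ion is 1+.
Ligand charges: 1×cyano (-1 each), 2×glycinato (-1 each), 1×hydroxo (-1 each); total -4. So Ta + (-4) = 1+, giving Ta = +5.
Ligands are named alphabetically: cyano before glycinato before hydroxo.

cyanobis(glycinato)hydroxotantalum(V) bromide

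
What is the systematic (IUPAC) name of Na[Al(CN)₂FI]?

sodium dicyanofluoroiodoaluminate(III)

The 1 sodium counter-ion carries a total charge of +1, so each complex ion is 1−.
Ligand charges: 1×fluoro (-1 each), 2×cyano (-1 each), 1×iodo (-1 each); total -4. So Al + (-4) = 1−, giving Al = +3.
The complex ion is anionic, so aluminium takes the -ate form aluminate(III).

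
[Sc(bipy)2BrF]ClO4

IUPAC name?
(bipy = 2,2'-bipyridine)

bis(2,2'-bipyridine)bromofluoroscandium(III) perchlorate

The 1 perchlorate counter-ion carries a total charge of -1, so each complex ion is 1+.
Ligand charges: 1×bromo (-1 each), 2×2,2'-bipyridine (neutral), 1×fluoro (-1 each); total -2. So Sc + (-2) = 1+, giving Sc = +3.
Ligands are named alphabetically: bipyridine before bromo before fluoro.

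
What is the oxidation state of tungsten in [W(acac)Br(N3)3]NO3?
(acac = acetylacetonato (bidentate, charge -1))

1 nitrate outside the brackets (-1 each) → the complex ion is 1+.
Ligand charges: 1×Br = -1; 1×acac = -1; 3×N3 = -3; sum -5.
W + (-5) = 1+ ⇒ W is +6.

+6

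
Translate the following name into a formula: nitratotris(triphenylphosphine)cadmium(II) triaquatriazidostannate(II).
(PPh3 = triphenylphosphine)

[Cd(NO3)(PPh3)3][Sn(H2O)3(N3)3]

Cation [Cd…]: ligand charges -1, Cd(II) ⇒ ion charge 1+.
Anion [Sn…]: ligand charges -3, Sn(II) ⇒ ion charge 1−.
One 1+ cation balances one 1− anion.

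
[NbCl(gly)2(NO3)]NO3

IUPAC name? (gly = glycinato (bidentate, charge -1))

The 1 nitrate counter-ion carries a total charge of -1, so each complex ion is 1+.
Ligand charges: 1×chloro (-1 each), 2×glycinato (-1 each), 1×nitrato (-1 each); total -4. So Nb + (-4) = 1+, giving Nb = +5.
Ligands are named alphabetically: chloro before glycinato before nitrato.

chlorobis(glycinato)nitratoniobium(V) nitrate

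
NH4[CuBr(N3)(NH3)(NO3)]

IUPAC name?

ammonium ammineazidobromonitratocuprate(II)

The 1 ammonium counter-ion carries a total charge of +1, so each complex ion is 1−.
Ligand charges: 1×ammine (neutral), 1×nitrato (-1 each), 1×azido (-1 each), 1×bromo (-1 each); total -3. So Cu + (-3) = 1−, giving Cu = +2.
The complex ion is anionic, so copper takes the -ate form cuprate(II).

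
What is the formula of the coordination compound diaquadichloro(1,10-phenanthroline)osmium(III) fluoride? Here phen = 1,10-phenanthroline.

Ligands: 1 1,10-phenanthroline (phen, neutral), 2 aqua (H2O, neutral), 2 chloro (Cl, -1). Ligand charge sum = -2.
With Os in oxidation state +3, the complex ion is [Os...]^1+.
Charge balance with fluoride (-1) requires 1 complex ion per 1 fluoride.

[OsCl2(H2O)2(phen)]F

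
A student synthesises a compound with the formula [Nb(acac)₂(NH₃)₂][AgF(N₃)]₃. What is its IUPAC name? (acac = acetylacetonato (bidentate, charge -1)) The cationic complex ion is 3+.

bis(acetylacetonato)diammineniobium(V) azidofluoroargentate(I)

The complex cation is given as 3+; its ligand charges sum to -2, so Nb = +5.
With 3 anions per cation, each anion must be 3/3 = 1−.
Anion: ligand charges sum to -2; for the ion to be 1−, Ag = +1.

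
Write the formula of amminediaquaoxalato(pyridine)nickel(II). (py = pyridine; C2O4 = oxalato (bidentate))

Ligands: 1 ammine (NH3, neutral), 1 pyridine (py, neutral), 2 aqua (H2O, neutral), 1 oxalato (C2O4, -2). Ligand charge sum = -2.
With Ni in oxidation state +2, the complex ion is [Ni...].

[Ni(C2O4)(H2O)2(NH3)(py)]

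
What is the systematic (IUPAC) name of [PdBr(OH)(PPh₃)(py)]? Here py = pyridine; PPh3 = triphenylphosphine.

bromohydroxo(pyridine)(triphenylphosphine)palladium(II)

There is no counter-ion, so the complex is neutral overall.
Ligand charges: 1×hydroxo (-1 each), 1×pyridine (neutral), 1×triphenylphosphine (neutral), 1×bromo (-1 each); total -2. So Pd + (-2) = 0, giving Pd = +2.
Ligands are named alphabetically: bromo before hydroxo before pyridine before triphenylphosphine.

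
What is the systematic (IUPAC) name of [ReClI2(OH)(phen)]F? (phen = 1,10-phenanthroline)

The 1 fluoride counter-ion carries a total charge of -1, so each complex ion is 1+.
Ligand charges: 1×1,10-phenanthroline (neutral), 1×hydroxo (-1 each), 2×iodo (-1 each), 1×chloro (-1 each); total -4. So Re + (-4) = 1+, giving Re = +5.
Ligands are named alphabetically: chloro before hydroxo before iodo before phenanthroline.

chlorohydroxodiiodo(1,10-phenanthroline)rhenium(V) fluoride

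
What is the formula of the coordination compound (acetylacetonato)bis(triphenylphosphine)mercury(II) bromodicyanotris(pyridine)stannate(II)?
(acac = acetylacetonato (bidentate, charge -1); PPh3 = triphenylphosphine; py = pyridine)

[Hg(acac)(PPh3)2][SnBr(CN)2(py)3]

Cation [Hg…]: ligand charges -1, Hg(II) ⇒ ion charge 1+.
Anion [Sn…]: ligand charges -3, Sn(II) ⇒ ion charge 1−.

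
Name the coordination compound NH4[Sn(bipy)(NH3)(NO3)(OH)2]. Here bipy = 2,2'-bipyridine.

The 1 ammonium counter-ion carries a total charge of +1, so each complex ion is 1−.
Ligand charges: 1×ammine (neutral), 2×hydroxo (-1 each), 1×nitrato (-1 each), 1×2,2'-bipyridine (neutral); total -3. So Sn + (-3) = 1−, giving Sn = +2.
Ligands are named alphabetically: ammine before bipyridine before hydroxo before nitrato.
The complex ion is anionic, so tin takes the -ate form stannate(II).

ammonium ammine(2,2'-bipyridine)dihydroxonitratostannate(II)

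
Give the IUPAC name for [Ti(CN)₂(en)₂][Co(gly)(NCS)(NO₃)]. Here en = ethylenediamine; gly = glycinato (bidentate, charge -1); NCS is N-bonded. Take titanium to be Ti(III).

dicyanobis(ethylenediamine)titanium(III) (glycinato)isothiocyanatonitratocobaltate(II)

Ti is given as +3; the cation's ligand charges sum to -2, so the complex cation is 1+.
A 1:1 salt means the anion carries the equal and opposite charge, 1−.
Anion: ligand charges sum to -3; for the ion to be 1−, Co = +2.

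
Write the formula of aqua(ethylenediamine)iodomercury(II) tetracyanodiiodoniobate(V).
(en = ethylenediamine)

[Hg(en)(H2O)I][Nb(CN)4I2]

Cation [Hg…]: ligand charges -1, Hg(II) ⇒ ion charge 1+.
Anion [Nb…]: ligand charges -6, Nb(V) ⇒ ion charge 1−.
One 1+ cation balances one 1− anion.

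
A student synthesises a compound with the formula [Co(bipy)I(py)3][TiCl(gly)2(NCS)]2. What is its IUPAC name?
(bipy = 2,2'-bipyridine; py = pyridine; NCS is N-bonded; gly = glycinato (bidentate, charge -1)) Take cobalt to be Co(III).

Both ions are complex: the cation is named first with the plain metal name, the anion second with the -ate form; each ion's ligands are alphabetised independently.
Co is given as +3; the cation's ligand charges sum to -1, so the complex cation is 2+.
With 2 anions per cation, each anion must be 2/2 = 1−.
Anion: ligand charges sum to -4; for the ion to be 1−, Ti = +3.

(2,2'-bipyridine)iodotris(pyridine)cobalt(III) chlorobis(glycinato)isothiocyanatotitanate(III)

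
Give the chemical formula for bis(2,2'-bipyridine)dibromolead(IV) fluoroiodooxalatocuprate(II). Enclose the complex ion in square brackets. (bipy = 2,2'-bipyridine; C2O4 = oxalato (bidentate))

Cation [Pb…]: ligand charges -2, Pb(IV) ⇒ ion charge 2+.
Anion [Cu…]: ligand charges -4, Cu(II) ⇒ ion charge 2−.

[Pb(bipy)2Br2][Cu(C2O4)FI]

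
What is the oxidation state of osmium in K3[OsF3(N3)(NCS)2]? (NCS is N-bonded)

+3

3 potassium outside the brackets (+1 each) → the complex ion is 3−.
Ligand charges: 2×NCS = -2; 3×F = -3; 1×N3 = -1; sum -6.
Os + (-6) = 3− ⇒ Os is +3.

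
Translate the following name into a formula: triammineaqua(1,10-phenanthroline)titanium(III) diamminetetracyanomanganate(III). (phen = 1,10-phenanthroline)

Cation [Ti…]: ligand charges 0, Ti(III) ⇒ ion charge 3+.
Anion [Mn…]: ligand charges -4, Mn(III) ⇒ ion charge 1−.

[Ti(H2O)(NH3)3(phen)][Mn(CN)4(NH3)2]3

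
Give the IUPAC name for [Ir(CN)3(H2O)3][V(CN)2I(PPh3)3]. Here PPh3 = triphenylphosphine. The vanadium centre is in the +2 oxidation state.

triaquatricyanoiridium(IV) dicyanoiodotris(triphenylphosphine)vanadate(II)

V is given as +2; the anion's ligand charges sum to -3, so the complex anion is 1−.
A 1:1 salt means the cation carries the equal and opposite charge, 1+.
Cation: ligand charges sum to -3; for the ion to be 1+, Ir = +4.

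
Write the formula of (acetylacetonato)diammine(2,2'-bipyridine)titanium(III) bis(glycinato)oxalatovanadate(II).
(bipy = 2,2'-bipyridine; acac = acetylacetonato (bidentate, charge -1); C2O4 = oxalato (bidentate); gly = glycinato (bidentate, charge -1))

Cation [Ti…]: ligand charges -1, Ti(III) ⇒ ion charge 2+.
Anion [V…]: ligand charges -4, V(II) ⇒ ion charge 2−.
One 2+ cation balances one 2− anion.

[Ti(acac)(bipy)(NH3)2][V(C2O4)(gly)2]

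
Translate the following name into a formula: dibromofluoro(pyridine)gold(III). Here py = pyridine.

Ligands: 1 fluoro (F, -1), 2 bromo (Br, -1), 1 pyridine (py, neutral). Ligand charge sum = -3.
With Au in oxidation state +3, the complex ion is [Au...].

[AuBr2F(py)]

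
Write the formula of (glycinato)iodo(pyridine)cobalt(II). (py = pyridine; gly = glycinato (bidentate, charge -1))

[Co(gly)I(py)]

Ligands: 1 pyridine (py, neutral), 1 glycinato (gly, -1), 1 iodo (I, -1). Ligand charge sum = -2.
With Co in oxidation state +2, the complex ion is [Co...].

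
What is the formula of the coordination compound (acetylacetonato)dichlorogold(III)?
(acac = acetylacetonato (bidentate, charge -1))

Ligands: 2 chloro (Cl, -1), 1 acetylacetonato (acac, -1). Ligand charge sum = -3.
With Au in oxidation state +3, the complex ion is [Au...].

[Au(acac)Cl2]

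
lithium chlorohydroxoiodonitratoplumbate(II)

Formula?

Ligands: 1 iodo (I, -1), 1 chloro (Cl, -1), 1 hydroxo (OH, -1), 1 nitrato (NO3, -1). Ligand charge sum = -4.
Charge balance with lithium (+1) requires 1 complex ion per 2 lithium.

Li2[PbClI(NO3)(OH)]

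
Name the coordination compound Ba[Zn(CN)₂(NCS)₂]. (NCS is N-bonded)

barium dicyanodiisothiocyanatozincate(II)

The 1 barium counter-ion carries a total charge of +2, so each complex ion is 2−.
Ligand charges: 2×isothiocyanato (-1 each), 2×cyano (-1 each); total -4. So Zn + (-4) = 2−, giving Zn = +2.
Ligands are named alphabetically: cyano before isothiocyanato.
The complex ion is anionic, so zinc takes the -ate form zincate(II).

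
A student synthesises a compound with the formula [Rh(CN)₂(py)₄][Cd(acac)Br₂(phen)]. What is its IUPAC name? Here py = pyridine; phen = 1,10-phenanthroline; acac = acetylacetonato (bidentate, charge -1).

Both ions are complex: the cation is named first with the plain metal name, the anion second with the -ate form; each ion's ligands are alphabetised independently.
Cadmium is always +2 in its complexes; the anion's ligand charges sum to -3, so the complex anion is 1−.
A 1:1 salt means the cation carries the equal and opposite charge, 1+.
Cation: ligand charges sum to -2; for the ion to be 1+, Rh = +3.

dicyanotetrakis(pyridine)rhodium(III) (acetylacetonato)dibromo(1,10-phenanthroline)cadmate(II)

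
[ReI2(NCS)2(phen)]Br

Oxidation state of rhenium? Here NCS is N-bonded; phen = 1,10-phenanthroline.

+5

1 bromide outside the brackets (-1 each) → the complex ion is 1+.
Ligand charges: 2×NCS = -2; 2×I = -2; 1×phen neutral; sum -4.
Re + (-4) = 1+ ⇒ Re is +5.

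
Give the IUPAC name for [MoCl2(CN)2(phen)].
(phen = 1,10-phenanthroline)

There is no counter-ion, so the complex is neutral overall.
Ligand charges: 1×1,10-phenanthroline (neutral), 2×chloro (-1 each), 2×cyano (-1 each); total -4. So Mo + (-4) = 0, giving Mo = +4.
Ligands are named alphabetically: chloro before cyano before phenanthroline.

dichlorodicyano(1,10-phenanthroline)molybdenum(IV)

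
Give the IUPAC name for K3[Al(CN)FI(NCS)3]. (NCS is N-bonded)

potassium cyanofluoroiodotriisothiocyanatoaluminate(III)

The 3 potassium counter-ions carry a total charge of +3, so each complex ion is 3−.
Ligand charges: 1×cyano (-1 each), 3×isothiocyanato (-1 each), 1×fluoro (-1 each), 1×iodo (-1 each); total -6. So Al + (-6) = 3−, giving Al = +3.
Ligands are named alphabetically: cyano before fluoro before iodo before isothiocyanato.
The complex ion is anionic, so aluminium takes the -ate form aluminate(III).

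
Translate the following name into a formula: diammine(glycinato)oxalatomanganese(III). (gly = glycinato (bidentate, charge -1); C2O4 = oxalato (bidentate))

[Mn(C2O4)(gly)(NH3)2]

Ligands: 1 glycinato (gly, -1), 2 ammine (NH3, neutral), 1 oxalato (C2O4, -2). Ligand charge sum = -3.
With Mn in oxidation state +3, the complex ion is [Mn...].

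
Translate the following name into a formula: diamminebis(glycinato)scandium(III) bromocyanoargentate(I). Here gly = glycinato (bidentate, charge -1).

Cation [Sc…]: ligand charges -2, Sc(III) ⇒ ion charge 1+.
Anion [Ag…]: ligand charges -2, Ag(I) ⇒ ion charge 1−.

[Sc(gly)2(NH3)2][AgBr(CN)]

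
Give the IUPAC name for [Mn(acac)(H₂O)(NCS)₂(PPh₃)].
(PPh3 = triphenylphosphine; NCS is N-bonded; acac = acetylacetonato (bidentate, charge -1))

(acetylacetonato)aquadiisothiocyanato(triphenylphosphine)manganese(III)

There is no counter-ion, so the complex is neutral overall.
Ligand charges: 1×triphenylphosphine (neutral), 1×aqua (neutral), 2×isothiocyanato (-1 each), 1×acetylacetonato (-1 each); total -3. So Mn + (-3) = 0, giving Mn = +3.
Ligands are named alphabetically: acetylacetonato before aqua before isothiocyanato before triphenylphosphine.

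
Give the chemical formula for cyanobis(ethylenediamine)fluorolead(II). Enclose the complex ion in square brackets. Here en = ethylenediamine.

Ligands: 1 cyano (CN, -1), 1 fluoro (F, -1), 2 ethylenediamine (en, neutral). Ligand charge sum = -2.
With Pb in oxidation state +2, the complex ion is [Pb...].

[Pb(CN)(en)2F]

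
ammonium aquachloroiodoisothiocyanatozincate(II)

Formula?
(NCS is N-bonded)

Ligands: 1 chloro (Cl, -1), 1 iodo (I, -1), 1 isothiocyanato (NCS, -1), 1 aqua (H2O, neutral). Ligand charge sum = -3.
Charge balance with ammonium (+1) requires 1 complex ion per 1 ammonium.

NH4[ZnCl(H2O)I(NCS)]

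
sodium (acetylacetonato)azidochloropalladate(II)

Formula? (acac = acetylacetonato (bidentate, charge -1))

Ligands: 1 azido (N3, -1), 1 acetylacetonato (acac, -1), 1 chloro (Cl, -1). Ligand charge sum = -3.
With Pd in oxidation state +2, the complex ion is [Pd...]^1−.
Charge balance with sodium (+1) requires 1 complex ion per 1 sodium.

Na[Pd(acac)Cl(N3)]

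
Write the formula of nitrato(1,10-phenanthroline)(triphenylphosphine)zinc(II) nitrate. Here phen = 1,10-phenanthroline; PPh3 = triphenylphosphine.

[Zn(NO3)(phen)(PPh3)]NO3

Ligands: 1 1,10-phenanthroline (phen, neutral), 1 nitrato (NO3, -1), 1 triphenylphosphine (PPh3, neutral). Ligand charge sum = -1.
Charge balance with nitrate (-1) requires 1 complex ion per 1 nitrate.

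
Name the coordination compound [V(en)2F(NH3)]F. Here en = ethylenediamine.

The 1 fluoride counter-ion carries a total charge of -1, so each complex ion is 1+.
Ligand charges: 2×ethylenediamine (neutral), 1×fluoro (-1 each), 1×ammine (neutral); total -1. So V + (-1) = 1+, giving V = +2.
Ligands are named alphabetically: ammine before ethylenediamine before fluoro.

amminebis(ethylenediamine)fluorovanadium(II) fluoride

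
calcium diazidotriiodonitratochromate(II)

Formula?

Ligands: 1 nitrato (NO3, -1), 2 azido (N3, -1), 3 iodo (I, -1). Ligand charge sum = -6.
With Cr in oxidation state +2, the complex ion is [Cr...]^4−.
Charge balance with calcium (+2) requires 1 complex ion per 2 calcium.

Ca2[CrI3(N3)2(NO3)]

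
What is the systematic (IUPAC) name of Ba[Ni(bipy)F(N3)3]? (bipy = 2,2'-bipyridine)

barium triazido(2,2'-bipyridine)fluoronickelate(II)

The 1 barium counter-ion carries a total charge of +2, so each complex ion is 2−.
Ligand charges: 1×2,2'-bipyridine (neutral), 1×fluoro (-1 each), 3×azido (-1 each); total -4. So Ni + (-4) = 2−, giving Ni = +2.
Ligands are named alphabetically: azido before bipyridine before fluoro.
The complex ion is anionic, so nickel takes the -ate form nickelate(II).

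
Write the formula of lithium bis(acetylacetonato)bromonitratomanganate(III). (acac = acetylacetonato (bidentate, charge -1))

Ligands: 1 nitrato (NO3, -1), 1 bromo (Br, -1), 2 acetylacetonato (acac, -1). Ligand charge sum = -4.
With Mn in oxidation state +3, the complex ion is [Mn...]^1−.
Charge balance with lithium (+1) requires 1 complex ion per 1 lithium.

Li[Mn(acac)2Br(NO3)]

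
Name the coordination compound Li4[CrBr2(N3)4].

The 4 lithium counter-ions carry a total charge of +4, so each complex ion is 4−.
Ligand charges: 2×bromo (-1 each), 4×azido (-1 each); total -6. So Cr + (-6) = 4−, giving Cr = +2.
Ligands are named alphabetically: azido before bromo.
The complex ion is anionic, so chromium takes the -ate form chromate(II).

lithium tetraazidodibromochromate(II)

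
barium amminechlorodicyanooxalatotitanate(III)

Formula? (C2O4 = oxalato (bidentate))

Ba[Ti(C2O4)Cl(CN)2(NH3)]

Ligands: 1 ammine (NH3, neutral), 1 oxalato (C2O4, -2), 1 chloro (Cl, -1), 2 cyano (CN, -1). Ligand charge sum = -5.
With Ti in oxidation state +3, the complex ion is [Ti...]^2−.
Charge balance with barium (+2) requires 1 complex ion per 1 barium.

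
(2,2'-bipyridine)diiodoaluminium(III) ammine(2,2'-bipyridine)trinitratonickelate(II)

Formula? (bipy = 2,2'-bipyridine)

[Al(bipy)I2][Ni(bipy)(NH3)(NO3)3]

Cation [Al…]: ligand charges -2, Al(III) ⇒ ion charge 1+.
Anion [Ni…]: ligand charges -3, Ni(II) ⇒ ion charge 1−.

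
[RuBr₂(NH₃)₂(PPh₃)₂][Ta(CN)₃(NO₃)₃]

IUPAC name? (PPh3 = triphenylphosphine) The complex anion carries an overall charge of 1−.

diamminedibromobis(triphenylphosphine)ruthenium(III) tricyanotrinitratotantalate(V)

Both ions are complex: the cation is named first with the plain metal name, the anion second with the -ate form; each ion's ligands are alphabetised independently.
The complex anion is given as 1−; its ligand charges sum to -6, so Ta = +5.
A 1:1 salt means the cation carries the equal and opposite charge, 1+.
Cation: ligand charges sum to -2; for the ion to be 1+, Ru = +3.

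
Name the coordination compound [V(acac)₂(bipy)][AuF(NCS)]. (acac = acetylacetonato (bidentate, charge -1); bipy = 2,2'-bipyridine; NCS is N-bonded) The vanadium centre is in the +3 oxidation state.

bis(acetylacetonato)(2,2'-bipyridine)vanadium(III) fluoroisothiocyanatoaurate(I)

Both ions are complex: the cation is named first with the plain metal name, the anion second with the -ate form; each ion's ligands are alphabetised independently.
V is given as +3; the cation's ligand charges sum to -2, so the complex cation is 1+.
A 1:1 salt means the anion carries the equal and opposite charge, 1−.
Anion: ligand charges sum to -2; for the ion to be 1−, Au = +1.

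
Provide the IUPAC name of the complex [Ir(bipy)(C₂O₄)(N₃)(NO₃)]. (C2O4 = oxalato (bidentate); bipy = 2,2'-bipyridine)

azido(2,2'-bipyridine)nitratooxalatoiridium(IV)

There is no counter-ion, so the complex is neutral overall.
Ligand charges: 1×nitrato (-1 each), 1×oxalato (-2 each), 1×azido (-1 each), 1×2,2'-bipyridine (neutral); total -4. So Ir + (-4) = 0, giving Ir = +4.
Ligands are named alphabetically: azido before bipyridine before nitrato before oxalato.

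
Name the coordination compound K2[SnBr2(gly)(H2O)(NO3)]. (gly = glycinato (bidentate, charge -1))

potassium aquadibromo(glycinato)nitratostannate(II)

The 2 potassium counter-ions carry a total charge of +2, so each complex ion is 2−.
Ligand charges: 1×glycinato (-1 each), 1×nitrato (-1 each), 2×bromo (-1 each), 1×aqua (neutral); total -4. So Sn + (-4) = 2−, giving Sn = +2.
Ligands are named alphabetically: aqua before bromo before glycinato before nitrato.
The complex ion is anionic, so tin takes the -ate form stannate(II).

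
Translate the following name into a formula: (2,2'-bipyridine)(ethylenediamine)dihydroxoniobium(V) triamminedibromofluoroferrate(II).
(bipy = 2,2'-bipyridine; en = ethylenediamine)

[Nb(bipy)(en)(OH)2][FeBr2F(NH3)3]3

Cation [Nb…]: ligand charges -2, Nb(V) ⇒ ion charge 3+.
Anion [Fe…]: ligand charges -3, Fe(II) ⇒ ion charge 1−.
One 3+ cation requires 3 of the 1− anion.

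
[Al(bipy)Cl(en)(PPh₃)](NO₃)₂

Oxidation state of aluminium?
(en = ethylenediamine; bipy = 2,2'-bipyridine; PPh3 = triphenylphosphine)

2 nitrate outside the brackets (-1 each) → the complex ion is 2+.
Ligand charges: 1×en neutral; 1×Cl = -1; 1×bipy neutral; 1×PPh3 neutral; sum -1.
Al + (-1) = 2+ ⇒ Al is +3.

+3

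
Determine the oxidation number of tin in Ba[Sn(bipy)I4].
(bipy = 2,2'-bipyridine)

1 barium outside the brackets (+2 each) → the complex ion is 2−.
Ligand charges: 1×bipy neutral; 4×I = -4; sum -4.
Sn + (-4) = 2− ⇒ Sn is +2.

+2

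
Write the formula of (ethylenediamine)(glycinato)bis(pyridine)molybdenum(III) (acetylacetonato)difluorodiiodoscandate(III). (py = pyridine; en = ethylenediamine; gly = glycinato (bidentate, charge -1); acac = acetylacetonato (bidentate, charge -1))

[Mo(en)(gly)(py)2][Sc(acac)F2I2]

Cation [Mo…]: ligand charges -1, Mo(III) ⇒ ion charge 2+.
Anion [Sc…]: ligand charges -5, Sc(III) ⇒ ion charge 2−.
One 2+ cation balances one 2− anion.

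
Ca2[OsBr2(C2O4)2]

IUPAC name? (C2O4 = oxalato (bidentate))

The 2 calcium counter-ions carry a total charge of +4, so each complex ion is 4−.
Ligand charges: 2×oxalato (-2 each), 2×bromo (-1 each); total -6. So Os + (-6) = 4−, giving Os = +2.
Ligands are named alphabetically: bromo before oxalato.
The complex ion is anionic, so osmium takes the -ate form osmate(II).

calcium dibromodioxalatoosmate(II)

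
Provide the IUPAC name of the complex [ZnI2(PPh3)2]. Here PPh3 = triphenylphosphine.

diiodobis(triphenylphosphine)zinc(II)

There is no counter-ion, so the complex is neutral overall.
Ligand charges: 2×iodo (-1 each), 2×triphenylphosphine (neutral); total -2. So Zn + (-2) = 0, giving Zn = +2.
Ligands are named alphabetically: iodo before triphenylphosphine.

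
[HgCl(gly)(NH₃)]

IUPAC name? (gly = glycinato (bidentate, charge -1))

amminechloro(glycinato)mercury(II)

There is no counter-ion, so the complex is neutral overall.
Ligand charges: 1×glycinato (-1 each), 1×ammine (neutral), 1×chloro (-1 each); total -2. So Hg + (-2) = 0, giving Hg = +2.
Ligands are named alphabetically: ammine before chloro before glycinato.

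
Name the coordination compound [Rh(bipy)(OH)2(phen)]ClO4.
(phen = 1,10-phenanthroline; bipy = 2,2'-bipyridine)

The 1 perchlorate counter-ion carries a total charge of -1, so each complex ion is 1+.
Ligand charges: 1×1,10-phenanthroline (neutral), 1×2,2'-bipyridine (neutral), 2×hydroxo (-1 each); total -2. So Rh + (-2) = 1+, giving Rh = +3.
Ligands are named alphabetically: bipyridine before hydroxo before phenanthroline.

(2,2'-bipyridine)dihydroxo(1,10-phenanthroline)rhodium(III) perchlorate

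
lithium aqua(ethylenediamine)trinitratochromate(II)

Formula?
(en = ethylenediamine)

Ligands: 3 nitrato (NO3, -1), 1 ethylenediamine (en, neutral), 1 aqua (H2O, neutral). Ligand charge sum = -3.
Charge balance with lithium (+1) requires 1 complex ion per 1 lithium.

Li[Cr(en)(H2O)(NO3)3]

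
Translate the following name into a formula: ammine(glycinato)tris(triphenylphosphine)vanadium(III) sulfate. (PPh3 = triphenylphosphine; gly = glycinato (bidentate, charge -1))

[V(gly)(NH3)(PPh3)3]SO4

Ligands: 3 triphenylphosphine (PPh3, neutral), 1 glycinato (gly, -1), 1 ammine (NH3, neutral). Ligand charge sum = -1.
With V in oxidation state +3, the complex ion is [V...]^2+.
Charge balance with sulfate (-2) requires 1 complex ion per 1 sulfate.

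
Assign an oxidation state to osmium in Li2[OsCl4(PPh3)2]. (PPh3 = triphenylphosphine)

+2

2 lithium outside the brackets (+1 each) → the complex ion is 2−.
Ligand charges: 2×PPh3 neutral; 4×Cl = -4; sum -4.
Os + (-4) = 2− ⇒ Os is +2.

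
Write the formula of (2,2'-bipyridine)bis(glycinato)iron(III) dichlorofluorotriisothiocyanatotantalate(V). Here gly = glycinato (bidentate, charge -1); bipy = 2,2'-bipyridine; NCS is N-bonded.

Cation [Fe…]: ligand charges -2, Fe(III) ⇒ ion charge 1+.
Anion [Ta…]: ligand charges -6, Ta(V) ⇒ ion charge 1−.

[Fe(bipy)(gly)2][TaCl2F(NCS)3]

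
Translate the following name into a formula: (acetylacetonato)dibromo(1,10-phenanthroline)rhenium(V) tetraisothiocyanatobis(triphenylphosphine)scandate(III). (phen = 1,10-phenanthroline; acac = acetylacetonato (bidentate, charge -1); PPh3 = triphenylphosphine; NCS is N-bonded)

Cation [Re…]: ligand charges -3, Re(V) ⇒ ion charge 2+.
Anion [Sc…]: ligand charges -4, Sc(III) ⇒ ion charge 1−.

[Re(acac)Br2(phen)][Sc(NCS)4(PPh3)2]2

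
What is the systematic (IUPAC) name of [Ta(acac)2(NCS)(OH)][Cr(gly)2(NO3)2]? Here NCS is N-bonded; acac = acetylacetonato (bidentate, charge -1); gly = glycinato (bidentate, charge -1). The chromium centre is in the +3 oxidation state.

bis(acetylacetonato)hydroxoisothiocyanatotantalum(V) bis(glycinato)dinitratochromate(III)

Both ions are complex: the cation is named first with the plain metal name, the anion second with the -ate form; each ion's ligands are alphabetised independently.
Cr is given as +3; the anion's ligand charges sum to -4, so the complex anion is 1−.
A 1:1 salt means the cation carries the equal and opposite charge, 1+.
Cation: ligand charges sum to -4; for the ion to be 1+, Ta = +5.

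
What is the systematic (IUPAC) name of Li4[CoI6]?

lithium hexaiodocobaltate(II)

The 4 lithium counter-ions carry a total charge of +4, so each complex ion is 4−.
Ligand charges: 6×iodo (-1 each); total -6. So Co + (-6) = 4−, giving Co = +2.
The complex ion is anionic, so cobalt takes the -ate form cobaltate(II).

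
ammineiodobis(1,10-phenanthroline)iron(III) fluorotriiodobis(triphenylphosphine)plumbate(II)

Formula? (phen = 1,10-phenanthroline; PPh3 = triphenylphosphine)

Cation [Fe…]: ligand charges -1, Fe(III) ⇒ ion charge 2+.
Anion [Pb…]: ligand charges -4, Pb(II) ⇒ ion charge 2−.
One 2+ cation balances one 2− anion.

[FeI(NH3)(phen)2][PbFI3(PPh3)2]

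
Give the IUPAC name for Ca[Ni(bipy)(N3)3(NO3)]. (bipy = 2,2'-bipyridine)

The 1 calcium counter-ion carries a total charge of +2, so each complex ion is 2−.
Ligand charges: 1×2,2'-bipyridine (neutral), 3×azido (-1 each), 1×nitrato (-1 each); total -4. So Ni + (-4) = 2−, giving Ni = +2.
Ligands are named alphabetically: azido before bipyridine before nitrato.
The complex ion is anionic, so nickel takes the -ate form nickelate(II).

calcium triazido(2,2'-bipyridine)nitratonickelate(II)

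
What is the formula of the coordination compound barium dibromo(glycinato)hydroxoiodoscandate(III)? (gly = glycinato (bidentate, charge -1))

Ba[ScBr2(gly)I(OH)]

Ligands: 2 bromo (Br, -1), 1 iodo (I, -1), 1 glycinato (gly, -1), 1 hydroxo (OH, -1). Ligand charge sum = -5.
With Sc in oxidation state +3, the complex ion is [Sc...]^2−.
Charge balance with barium (+2) requires 1 complex ion per 1 barium.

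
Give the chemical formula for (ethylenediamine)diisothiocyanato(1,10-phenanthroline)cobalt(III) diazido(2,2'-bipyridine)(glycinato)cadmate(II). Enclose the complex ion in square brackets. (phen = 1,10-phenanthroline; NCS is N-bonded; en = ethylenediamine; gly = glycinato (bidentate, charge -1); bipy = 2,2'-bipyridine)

[Co(en)(NCS)2(phen)][Cd(bipy)(gly)(N3)2]

Cation [Co…]: ligand charges -2, Co(III) ⇒ ion charge 1+.
Anion [Cd…]: ligand charges -3, Cd(II) ⇒ ion charge 1−.
One 1+ cation balances one 1− anion.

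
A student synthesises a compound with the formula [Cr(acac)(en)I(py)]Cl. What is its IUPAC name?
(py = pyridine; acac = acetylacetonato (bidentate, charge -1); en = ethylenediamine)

The 1 chloride counter-ion carries a total charge of -1, so each complex ion is 1+.
Ligand charges: 1×pyridine (neutral), 1×iodo (-1 each), 1×acetylacetonato (-1 each), 1×ethylenediamine (neutral); total -2. So Cr + (-2) = 1+, giving Cr = +3.
Ligands are named alphabetically: acetylacetonato before ethylenediamine before iodo before pyridine.

(acetylacetonato)(ethylenediamine)iodo(pyridine)chromium(III) chloride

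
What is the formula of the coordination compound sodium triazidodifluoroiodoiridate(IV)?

Ligands: 1 iodo (I, -1), 2 fluoro (F, -1), 3 azido (N3, -1). Ligand charge sum = -6.
With Ir in oxidation state +4, the complex ion is [Ir...]^2−.
Charge balance with sodium (+1) requires 1 complex ion per 2 sodium.

Na2[IrF2I(N3)3]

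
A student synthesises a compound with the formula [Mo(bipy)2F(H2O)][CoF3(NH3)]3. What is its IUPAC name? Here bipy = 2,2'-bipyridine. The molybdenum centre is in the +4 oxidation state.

Mo is given as +4; the cation's ligand charges sum to -1, so the complex cation is 3+.
With 3 anions per cation, each anion must be 3/3 = 1−.
Anion: ligand charges sum to -3; for the ion to be 1−, Co = +2.

aquabis(2,2'-bipyridine)fluoromolybdenum(IV) amminetrifluorocobaltate(II)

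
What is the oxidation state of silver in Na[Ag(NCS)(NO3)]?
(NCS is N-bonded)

1 sodium outside the brackets (+1 each) → the complex ion is 1−.
Ligand charges: 1×NO3 = -1; 1×NCS = -1; sum -2.
Ag + (-2) = 1− ⇒ Ag is +1.

+1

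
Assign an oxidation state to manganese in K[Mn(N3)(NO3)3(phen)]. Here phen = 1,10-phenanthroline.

1 potassium outside the brackets (+1 each) → the complex ion is 1−.
Ligand charges: 1×phen neutral; 3×NO3 = -3; 1×N3 = -1; sum -4.
Mn + (-4) = 1− ⇒ Mn is +3.

+3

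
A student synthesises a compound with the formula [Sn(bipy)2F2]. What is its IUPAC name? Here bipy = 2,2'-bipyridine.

bis(2,2'-bipyridine)difluorotin(II)

There is no counter-ion, so the complex is neutral overall.
Ligand charges: 2×2,2'-bipyridine (neutral), 2×fluoro (-1 each); total -2. So Sn + (-2) = 0, giving Sn = +2.
Ligands are named alphabetically: bipyridine before fluoro.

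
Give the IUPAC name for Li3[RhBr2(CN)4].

The 3 lithium counter-ions carry a total charge of +3, so each complex ion is 3−.
Ligand charges: 2×bromo (-1 each), 4×cyano (-1 each); total -6. So Rh + (-6) = 3−, giving Rh = +3.
Ligands are named alphabetically: bromo before cyano.
The complex ion is anionic, so rhodium takes the -ate form rhodate(III).

lithium dibromotetracyanorhodate(III)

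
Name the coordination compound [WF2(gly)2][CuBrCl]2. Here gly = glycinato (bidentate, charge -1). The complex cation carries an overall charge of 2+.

difluorobis(glycinato)tungsten(VI) bromochlorocuprate(I)

The complex cation is given as 2+; its ligand charges sum to -4, so W = +6.
With 2 anions per cation, each anion must be 2/2 = 1−.
Anion: ligand charges sum to -2; for the ion to be 1−, Cu = +1.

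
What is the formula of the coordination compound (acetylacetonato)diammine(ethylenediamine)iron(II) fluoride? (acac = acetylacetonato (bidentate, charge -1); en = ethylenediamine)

[Fe(acac)(en)(NH3)2]F

Ligands: 2 ammine (NH3, neutral), 1 acetylacetonato (acac, -1), 1 ethylenediamine (en, neutral). Ligand charge sum = -1.
With Fe in oxidation state +2, the complex ion is [Fe...]^1+.
Charge balance with fluoride (-1) requires 1 complex ion per 1 fluoride.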